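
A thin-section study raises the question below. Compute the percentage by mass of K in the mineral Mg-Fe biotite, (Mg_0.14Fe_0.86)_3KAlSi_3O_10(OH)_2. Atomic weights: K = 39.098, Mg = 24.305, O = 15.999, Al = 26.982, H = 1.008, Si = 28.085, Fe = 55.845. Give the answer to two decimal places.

Formula mass = 0.42×24.305 + 2.58×55.845 + 1×39.098 + 1×26.982 + 3×28.085 + 12×15.999 + 2×1.008 = 498.627 g/mol, of which 39.098 g is K.
So K makes up 39.098/498.627 = 0.0784 of the mass, i.e. 7.84%.

7.84 wt%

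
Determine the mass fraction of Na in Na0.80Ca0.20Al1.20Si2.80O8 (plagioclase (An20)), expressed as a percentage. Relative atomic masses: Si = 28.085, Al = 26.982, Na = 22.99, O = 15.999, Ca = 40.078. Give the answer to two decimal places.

6.93 wt%

Formula mass = 0.80·22.99 + 0.20·40.078 + 1.20·26.982 + 2.80·28.085 + 8·15.999 = 265.416 g/mol, of which 18.392 g is Na.
So Na makes up 18.392/265.416 = 0.0693 of the mass, i.e. 6.93%.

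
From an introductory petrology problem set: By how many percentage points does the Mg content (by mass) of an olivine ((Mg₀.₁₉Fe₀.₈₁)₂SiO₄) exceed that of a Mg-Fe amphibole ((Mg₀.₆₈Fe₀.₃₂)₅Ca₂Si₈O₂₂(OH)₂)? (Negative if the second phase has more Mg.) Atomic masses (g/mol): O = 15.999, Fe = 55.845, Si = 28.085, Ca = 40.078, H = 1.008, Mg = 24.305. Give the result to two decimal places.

-4.76 percentage points

M((Mg₀.₁₉Fe₀.₈₁)₂SiO₄) = 191.786 g/mol, so wt% Mg = 9.236/191.786 × 100 = 4.82%.
M((Mg₀.₆₈Fe₀.₃₂)₅Ca₂Si₈O₂₂(OH)₂) = 862.817 g/mol, so wt% Mg = 82.637/862.817 × 100 = 9.58%.
4.82 − 9.58 = -4.76 pp.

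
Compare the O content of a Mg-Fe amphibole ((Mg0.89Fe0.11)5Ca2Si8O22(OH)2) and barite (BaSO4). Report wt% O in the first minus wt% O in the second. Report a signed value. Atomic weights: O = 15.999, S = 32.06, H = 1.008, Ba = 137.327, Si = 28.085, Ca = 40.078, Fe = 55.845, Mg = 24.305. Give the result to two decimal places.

18.86 percentage points

First mineral: 383.976 g O in 829.700 g formula = 46.28 wt% O.
Second mineral: 63.996 g O in 233.383 g formula = 27.42 wt% O.
46.28% − 27.42% gives a difference of 18.86 percentage points.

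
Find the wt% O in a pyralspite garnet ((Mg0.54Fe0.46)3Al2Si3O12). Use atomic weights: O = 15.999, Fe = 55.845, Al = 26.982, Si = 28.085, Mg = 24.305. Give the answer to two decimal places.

Formula mass = 1.62*24.305 + 1.38*55.845 + 2*26.982 + 3*28.085 + 12*15.999 = 446.647 g/mol, of which 191.988 g is O.
So O makes up 191.988/446.647 = 0.4298 of the mass, i.e. 42.98%.

42.98 weight percent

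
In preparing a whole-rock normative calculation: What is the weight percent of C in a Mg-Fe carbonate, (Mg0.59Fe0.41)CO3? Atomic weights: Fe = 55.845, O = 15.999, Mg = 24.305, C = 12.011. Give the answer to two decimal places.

12.35 wt%

Molar mass of (Mg0.59Fe0.41)CO3: 0.59·24.305 + 0.41·55.845 + 1·12.011 + 3·15.999 = 97.244 g/mol.
Mass of C per formula unit: 1 × 12.011 = 12.011 g.
Weight fraction C = 12.011 / 97.244 = 0.1235.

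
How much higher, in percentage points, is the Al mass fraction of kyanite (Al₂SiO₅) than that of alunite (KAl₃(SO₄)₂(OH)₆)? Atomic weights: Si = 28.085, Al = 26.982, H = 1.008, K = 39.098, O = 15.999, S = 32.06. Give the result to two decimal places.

First mineral: 53.964 g Al in 162.044 g formula = 33.30 wt% Al.
Second mineral: 80.946 g Al in 414.198 g formula = 19.54 wt% Al.
33.30% − 19.54% gives a difference of 13.76 percentage points.

13.76 percentage points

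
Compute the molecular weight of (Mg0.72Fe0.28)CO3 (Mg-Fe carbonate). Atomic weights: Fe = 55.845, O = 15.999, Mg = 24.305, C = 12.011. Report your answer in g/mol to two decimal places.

Mg: 0.72 × 24.305 = 17.4996
Fe: 0.28 × 55.845 = 15.6366
C: 1 × 12.011 = 12.0110
O: 3 × 15.999 = 47.9970
Summing the contributions gives the formula mass.

93.14 g/mol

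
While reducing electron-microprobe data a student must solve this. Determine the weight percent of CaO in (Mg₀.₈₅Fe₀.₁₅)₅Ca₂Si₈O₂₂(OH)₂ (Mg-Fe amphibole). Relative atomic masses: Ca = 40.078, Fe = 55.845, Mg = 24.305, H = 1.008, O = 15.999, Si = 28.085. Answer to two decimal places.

13.42 wt%

M((Mg₀.₈₅Fe₀.₁₅)₅Ca₂Si₈O₂₂(OH)₂) = 836.008 g/mol; M(CaO) = 56.077 g/mol.
Moles CaO per formula unit = 2 Ca ÷ 1 = 2.0000.
CaO fraction = (2.0000 × 56.077) / 836.008 = 112.154/836.008 = 0.1342.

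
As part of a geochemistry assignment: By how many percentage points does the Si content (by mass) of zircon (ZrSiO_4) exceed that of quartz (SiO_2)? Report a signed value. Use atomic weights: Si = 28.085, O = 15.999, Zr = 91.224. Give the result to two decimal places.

First mineral: 28.085 g Si in 183.305 g formula = 15.32 wt% Si.
Second mineral: 28.085 g Si in 60.083 g formula = 46.74 wt% Si.
15.32% − 46.74% gives a difference of -31.42 percentage points.

-31.42 percentage points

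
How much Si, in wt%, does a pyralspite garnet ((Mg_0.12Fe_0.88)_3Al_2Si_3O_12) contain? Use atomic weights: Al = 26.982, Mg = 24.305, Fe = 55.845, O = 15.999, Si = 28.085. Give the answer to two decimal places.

17.32 wt%

M((Mg_0.12Fe_0.88)_3Al_2Si_3O_12) = 486.388 g/mol.
Si contributes 3 × 28.085 = 84.255 g per mole.
84.255/486.388 = 0.1732 → 17.32%.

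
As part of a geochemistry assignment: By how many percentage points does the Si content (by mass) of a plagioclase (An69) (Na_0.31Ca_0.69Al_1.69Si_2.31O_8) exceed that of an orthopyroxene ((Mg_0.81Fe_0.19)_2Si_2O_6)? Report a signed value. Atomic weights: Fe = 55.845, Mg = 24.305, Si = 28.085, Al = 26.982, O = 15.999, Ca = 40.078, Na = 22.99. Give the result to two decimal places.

-2.66 percentage points

M(Na_0.31Ca_0.69Al_1.69Si_2.31O_8) = 273.249 g/mol, so wt% Si = 64.876/273.249 × 100 = 23.74%.
M((Mg_0.81Fe_0.19)_2Si_2O_6) = 212.759 g/mol, so wt% Si = 56.170/212.759 × 100 = 26.40%.
23.74 − 26.40 = -2.66 pp.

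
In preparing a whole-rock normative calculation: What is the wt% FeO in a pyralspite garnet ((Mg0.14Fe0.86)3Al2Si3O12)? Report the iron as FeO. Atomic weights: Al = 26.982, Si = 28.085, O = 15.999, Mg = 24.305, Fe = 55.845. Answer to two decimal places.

38.26 wt%

Formula mass = 484.495 g/mol.
2.58 Fe → 2.5800 mol FeO per formula unit; M(FeO) = 71.844, so FeO mass = 185.358 g.
185.358/484.495 × 100 = 38.26 wt%.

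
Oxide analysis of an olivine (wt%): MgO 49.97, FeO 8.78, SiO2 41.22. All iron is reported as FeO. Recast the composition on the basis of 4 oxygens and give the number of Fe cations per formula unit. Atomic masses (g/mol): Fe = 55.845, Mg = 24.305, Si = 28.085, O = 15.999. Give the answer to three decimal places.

MgO (M=40.304): mol = 1.23983; Mg = 1.23983, O = 1.23983.
FeO (M=71.844): mol = 0.12221; Fe = 0.12221, O = 0.12221.
SiO2 (M=60.083): mol = 0.68605; Si = 0.68605, O = 1.37210.
ΣO = 2.73414; factor = 4/ΣO = 1.46298.
Fe apfu = 0.12221 × 1.46298 = 0.179.

0.179 Fe apfu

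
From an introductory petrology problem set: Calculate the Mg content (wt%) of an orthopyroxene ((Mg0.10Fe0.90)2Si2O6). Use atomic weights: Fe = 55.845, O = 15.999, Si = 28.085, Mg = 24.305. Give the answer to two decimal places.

Formula mass = 0.20×24.305 + 1.80×55.845 + 2×28.085 + 6×15.999 = 257.546 g/mol, of which 4.861 g is Mg.
So Mg makes up 4.861/257.546 = 0.0189 of the mass, i.e. 1.89%.

1.89 wt%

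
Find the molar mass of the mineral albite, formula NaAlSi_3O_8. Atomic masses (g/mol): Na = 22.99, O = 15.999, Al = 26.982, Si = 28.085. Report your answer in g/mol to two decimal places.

262.22 g/mol

The formula mass is the sum 1*22.99 + 1*26.982 + 3*28.085 + 8*15.999.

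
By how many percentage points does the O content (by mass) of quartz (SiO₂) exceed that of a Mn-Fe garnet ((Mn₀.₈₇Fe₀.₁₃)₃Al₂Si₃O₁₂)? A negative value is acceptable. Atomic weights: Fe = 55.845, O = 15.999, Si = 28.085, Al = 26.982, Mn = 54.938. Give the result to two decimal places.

M(SiO₂) = 60.083 g/mol, so wt% O = 31.998/60.083 × 100 = 53.26%.
M((Mn₀.₈₇Fe₀.₁₃)₃Al₂Si₃O₁₂) = 495.375 g/mol, so wt% O = 191.988/495.375 × 100 = 38.76%.
53.26 − 38.76 = 14.50 pp.

14.50 percentage points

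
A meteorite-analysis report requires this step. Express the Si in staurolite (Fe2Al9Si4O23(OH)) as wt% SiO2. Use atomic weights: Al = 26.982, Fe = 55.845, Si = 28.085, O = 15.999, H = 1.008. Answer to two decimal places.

28.21 wt%

M(Fe2Al9Si4O23(OH)) = 851.852 g/mol; M(SiO2) = 60.083 g/mol.
Moles SiO2 per formula unit = 4 Si ÷ 1 = 4.0000.
SiO2 fraction = (4.0000 × 60.083) / 851.852 = 240.332/851.852 = 0.2821.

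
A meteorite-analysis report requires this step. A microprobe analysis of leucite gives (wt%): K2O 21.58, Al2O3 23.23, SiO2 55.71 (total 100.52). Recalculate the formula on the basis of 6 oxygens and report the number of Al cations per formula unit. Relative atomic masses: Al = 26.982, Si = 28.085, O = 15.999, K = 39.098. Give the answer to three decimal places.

K2O: 21.58/94.195 = 0.22910 mol → 0.45820 mol K, 0.22910 mol O.
Al2O3: 23.23/101.961 = 0.22783 mol → 0.45566 mol Al, 0.68349 mol O.
SiO2: 55.71/60.083 = 0.92722 mol → 0.92722 mol Si, 1.85444 mol O.
Total oxygen = 2.76703 mol. Normalization factor = 6/2.76703 = 2.16839.
Al per 6 O = 0.45566 × 2.16839 = 0.988.

0.988 Al apfu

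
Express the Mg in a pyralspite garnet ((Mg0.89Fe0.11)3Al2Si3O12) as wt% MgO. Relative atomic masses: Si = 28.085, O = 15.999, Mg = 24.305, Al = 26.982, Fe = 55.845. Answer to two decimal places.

26.02 wt%

Molar mass of (Mg0.89Fe0.11)3Al2Si3O12 = 2.67×24.305 + 0.33×55.845 + 2×26.982 + 3×28.085 + 12×15.999 = 413.530 g/mol.
Each formula unit contains 2.67 Mg, equivalent to 2.67/1 = 2.6700 mol MgO.
M(MgO) = 1×24.305 + 1×15.999 = 40.304 g/mol.
Mass of MgO per formula unit = 2.6700 × 40.304 = 107.612 g.
MgO wt% = 107.612 / 413.530 × 100 = 26.02%.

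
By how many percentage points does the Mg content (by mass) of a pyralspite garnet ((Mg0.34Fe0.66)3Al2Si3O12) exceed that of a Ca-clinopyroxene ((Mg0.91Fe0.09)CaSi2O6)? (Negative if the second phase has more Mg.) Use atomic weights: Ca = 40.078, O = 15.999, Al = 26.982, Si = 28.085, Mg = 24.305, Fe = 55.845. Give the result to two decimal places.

M((Mg0.34Fe0.66)3Al2Si3O12) = 465.571 g/mol, so wt% Mg = 24.791/465.571 × 100 = 5.32%.
M((Mg0.91Fe0.09)CaSi2O6) = 219.386 g/mol, so wt% Mg = 22.118/219.386 × 100 = 10.08%.
5.32 − 10.08 = -4.76 pp.

-4.76 percentage points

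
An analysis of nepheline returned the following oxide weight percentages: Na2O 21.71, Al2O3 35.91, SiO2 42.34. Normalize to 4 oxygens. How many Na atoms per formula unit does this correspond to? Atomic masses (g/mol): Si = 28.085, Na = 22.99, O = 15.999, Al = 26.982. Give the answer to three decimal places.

0.995 Na apfu

Na2O: 21.71/61.979 = 0.35028 mol → 0.70056 mol Na, 0.35028 mol O.
Al2O3: 35.91/101.961 = 0.35219 mol → 0.70438 mol Al, 1.05657 mol O.
SiO2: 42.34/60.083 = 0.70469 mol → 0.70469 mol Si, 1.40938 mol O.
Total oxygen = 2.81623 mol. Normalization factor = 4/2.81623 = 1.42034.
Na per 4 O = 0.70056 × 1.42034 = 0.995.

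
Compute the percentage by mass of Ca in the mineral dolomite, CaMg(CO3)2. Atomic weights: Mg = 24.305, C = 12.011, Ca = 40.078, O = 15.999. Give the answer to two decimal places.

M(CaMg(CO3)2) = 184.399 g/mol.
Ca contributes 1 × 40.078 = 40.078 g per mole.
40.078/184.399 = 0.2173 → 21.73%.

21.73 mass %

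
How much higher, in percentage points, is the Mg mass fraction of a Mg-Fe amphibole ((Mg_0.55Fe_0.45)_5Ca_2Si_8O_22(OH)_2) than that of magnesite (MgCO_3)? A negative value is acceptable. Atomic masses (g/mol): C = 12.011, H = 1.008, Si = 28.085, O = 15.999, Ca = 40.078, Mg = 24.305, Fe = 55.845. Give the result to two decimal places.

-21.26 percentage points

M((Mg_0.55Fe_0.45)_5Ca_2Si_8O_22(OH)_2) = 883.318 g/mol, so wt% Mg = 66.839/883.318 × 100 = 7.57%.
M(MgCO_3) = 84.313 g/mol, so wt% Mg = 24.305/84.313 × 100 = 28.83%.
7.57 − 28.83 = -21.26 pp.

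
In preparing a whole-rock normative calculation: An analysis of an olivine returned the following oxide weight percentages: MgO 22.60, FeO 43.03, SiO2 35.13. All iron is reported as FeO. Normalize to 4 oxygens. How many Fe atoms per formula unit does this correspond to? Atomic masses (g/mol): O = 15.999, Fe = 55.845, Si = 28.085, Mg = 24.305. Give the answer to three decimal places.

1.029 Fe apfu

MgO: 22.60/40.304 = 0.56074 mol → 0.56074 mol Mg, 0.56074 mol O.
FeO: 43.03/71.844 = 0.59894 mol → 0.59894 mol Fe, 0.59894 mol O.
SiO2: 35.13/60.083 = 0.58469 mol → 0.58469 mol Si, 1.16938 mol O.
Total oxygen = 2.32906 mol. Normalization factor = 4/2.32906 = 1.71743.
Fe per 4 O = 0.59894 × 1.71743 = 1.029.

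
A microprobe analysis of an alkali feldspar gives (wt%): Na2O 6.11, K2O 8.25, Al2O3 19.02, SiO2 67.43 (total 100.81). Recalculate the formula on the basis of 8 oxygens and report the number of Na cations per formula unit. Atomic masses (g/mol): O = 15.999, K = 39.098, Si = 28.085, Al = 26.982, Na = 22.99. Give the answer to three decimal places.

0.527 Na apfu

Na2O: 6.11/61.979 = 0.09858 mol → 0.19716 mol Na, 0.09858 mol O.
K2O: 8.25/94.195 = 0.08758 mol → 0.17516 mol K, 0.08758 mol O.
Al2O3: 19.02/101.961 = 0.18654 mol → 0.37308 mol Al, 0.55962 mol O.
SiO2: 67.43/60.083 = 1.12228 mol → 1.12228 mol Si, 2.24456 mol O.
Total oxygen = 2.99034 mol. Normalization factor = 8/2.99034 = 2.67528.
Na per 8 O = 0.19716 × 2.67528 = 0.527.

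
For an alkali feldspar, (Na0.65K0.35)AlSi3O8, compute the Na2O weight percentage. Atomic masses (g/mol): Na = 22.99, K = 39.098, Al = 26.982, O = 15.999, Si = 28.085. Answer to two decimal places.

Molar mass of (Na0.65K0.35)AlSi3O8 = 0.65×22.99 + 0.35×39.098 + 1×26.982 + 3×28.085 + 8×15.999 = 267.857 g/mol.
Each formula unit contains 0.65 Na, equivalent to 0.65/2 = 0.3250 mol Na2O.
M(Na2O) = 2×22.99 + 1×15.999 = 61.979 g/mol.
Mass of Na2O per formula unit = 0.3250 × 61.979 = 20.143 g.
Na2O wt% = 20.143 / 267.857 × 100 = 7.52%.

7.52 wt%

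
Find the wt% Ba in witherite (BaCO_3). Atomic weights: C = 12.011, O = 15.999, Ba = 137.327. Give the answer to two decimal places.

69.59 wt%

Molar mass of BaCO_3: 1·137.327 + 1·12.011 + 3·15.999 = 197.335 g/mol.
Mass of Ba per formula unit: 1 × 137.327 = 137.327 g.
Weight fraction Ba = 137.327 / 197.335 = 0.6959.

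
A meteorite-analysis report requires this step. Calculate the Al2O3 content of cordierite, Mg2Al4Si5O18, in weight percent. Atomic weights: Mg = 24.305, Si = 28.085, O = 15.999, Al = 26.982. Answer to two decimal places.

34.86 wt%

Molar mass of Mg2Al4Si5O18 = 2·24.305 + 4·26.982 + 5·28.085 + 18·15.999 = 584.945 g/mol.
Each formula unit contains 4 Al, equivalent to 4/2 = 2.0000 mol Al2O3.
M(Al2O3) = 2×26.982 + 3×15.999 = 101.961 g/mol.
Mass of Al2O3 per formula unit = 2.0000 × 101.961 = 203.922 g.
Al2O3 wt% = 203.922 / 584.945 × 100 = 34.86%.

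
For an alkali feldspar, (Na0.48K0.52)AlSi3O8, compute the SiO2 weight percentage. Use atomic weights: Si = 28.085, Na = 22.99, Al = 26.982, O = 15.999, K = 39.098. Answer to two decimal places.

M((Na0.48K0.52)AlSi3O8) = 270.595 g/mol; M(SiO2) = 60.083 g/mol.
Moles SiO2 per formula unit = 3 Si ÷ 1 = 3.0000.
SiO2 fraction = (3.0000 × 60.083) / 270.595 = 180.249/270.595 = 0.6661.

66.61 wt%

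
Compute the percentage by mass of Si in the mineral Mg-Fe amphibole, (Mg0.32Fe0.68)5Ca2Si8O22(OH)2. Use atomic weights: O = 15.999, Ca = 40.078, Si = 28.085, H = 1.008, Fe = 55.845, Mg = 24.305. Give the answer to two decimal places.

Formula mass = 1.60·24.305 + 3.40·55.845 + 2·40.078 + 8·28.085 + 24·15.999 + 2·1.008 = 919.589 g/mol, of which 224.680 g is Si.
So Si makes up 224.680/919.589 = 0.2443 of the mass, i.e. 24.43%.

24.43 wt%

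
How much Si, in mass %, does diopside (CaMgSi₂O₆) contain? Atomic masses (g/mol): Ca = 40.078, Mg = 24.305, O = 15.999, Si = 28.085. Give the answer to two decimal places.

Formula mass = 1*40.078 + 1*24.305 + 2*28.085 + 6*15.999 = 216.547 g/mol, of which 56.170 g is Si.
So Si makes up 56.170/216.547 = 0.2594 of the mass, i.e. 25.94%.

25.94 mass %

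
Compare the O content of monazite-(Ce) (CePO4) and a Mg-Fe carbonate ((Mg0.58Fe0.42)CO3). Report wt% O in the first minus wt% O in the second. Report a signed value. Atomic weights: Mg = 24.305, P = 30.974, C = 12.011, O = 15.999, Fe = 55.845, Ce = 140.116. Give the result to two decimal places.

M(CePO4) = 235.086 g/mol, so wt% O = 63.996/235.086 × 100 = 27.22%.
M((Mg0.58Fe0.42)CO3) = 97.560 g/mol, so wt% O = 47.997/97.560 × 100 = 49.20%.
27.22 − 49.20 = -21.98 pp.

-21.98 percentage points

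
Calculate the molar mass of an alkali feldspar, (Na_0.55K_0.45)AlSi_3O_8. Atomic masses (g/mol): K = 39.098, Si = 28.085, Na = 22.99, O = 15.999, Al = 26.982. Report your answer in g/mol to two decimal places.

269.47 g/mol

M = 0.55(22.99) + 0.45(39.098) + 1(26.982) + 3(28.085) + 8(15.999)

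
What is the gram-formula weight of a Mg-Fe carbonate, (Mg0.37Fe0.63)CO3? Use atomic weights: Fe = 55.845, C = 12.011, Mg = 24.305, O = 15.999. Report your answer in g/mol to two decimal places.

104.18 g/mol

M = 0.37×24.305 + 0.63×55.845 + 1×12.011 + 3×15.999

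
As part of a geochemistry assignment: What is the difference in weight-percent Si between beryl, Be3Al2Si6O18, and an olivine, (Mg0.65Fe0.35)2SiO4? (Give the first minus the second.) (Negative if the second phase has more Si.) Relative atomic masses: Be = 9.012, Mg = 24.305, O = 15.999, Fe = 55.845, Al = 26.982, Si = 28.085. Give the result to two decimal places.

M(Be3Al2Si6O18) = 537.492 g/mol, so wt% Si = 168.510/537.492 × 100 = 31.35%.
M((Mg0.65Fe0.35)2SiO4) = 162.769 g/mol, so wt% Si = 28.085/162.769 × 100 = 17.25%.
31.35 − 17.25 = 14.10 pp.

14.10 percentage points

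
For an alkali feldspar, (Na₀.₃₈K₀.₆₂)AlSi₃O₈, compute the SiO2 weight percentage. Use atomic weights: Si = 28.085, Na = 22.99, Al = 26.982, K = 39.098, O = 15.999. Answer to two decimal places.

M((Na₀.₃₈K₀.₆₂)AlSi₃O₈) = 272.206 g/mol; M(SiO2) = 60.083 g/mol.
Moles SiO2 per formula unit = 3 Si ÷ 1 = 3.0000.
SiO2 fraction = (3.0000 × 60.083) / 272.206 = 180.249/272.206 = 0.6622.

66.22 wt%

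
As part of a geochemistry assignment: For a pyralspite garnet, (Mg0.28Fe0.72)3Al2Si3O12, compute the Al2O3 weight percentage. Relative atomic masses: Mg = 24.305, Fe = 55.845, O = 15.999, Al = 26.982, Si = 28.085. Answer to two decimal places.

Formula mass = 471.248 g/mol.
2 Al → 1.0000 mol Al2O3 per formula unit; M(Al2O3) = 101.961, so Al2O3 mass = 101.961 g.
101.961/471.248 × 100 = 21.64 wt%.

21.64 wt%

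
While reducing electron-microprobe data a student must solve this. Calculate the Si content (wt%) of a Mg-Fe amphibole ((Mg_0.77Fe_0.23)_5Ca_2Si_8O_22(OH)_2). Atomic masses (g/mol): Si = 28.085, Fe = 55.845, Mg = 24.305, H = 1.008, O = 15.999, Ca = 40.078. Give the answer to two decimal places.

26.48 wt%

Molar mass of (Mg_0.77Fe_0.23)_5Ca_2Si_8O_22(OH)_2: 3.85·24.305 + 1.15·55.845 + 2·40.078 + 8·28.085 + 24·15.999 + 2·1.008 = 848.624 g/mol.
Mass of Si per formula unit: 8 × 28.085 = 224.680 g.
Weight fraction Si = 224.680 / 848.624 = 0.2648.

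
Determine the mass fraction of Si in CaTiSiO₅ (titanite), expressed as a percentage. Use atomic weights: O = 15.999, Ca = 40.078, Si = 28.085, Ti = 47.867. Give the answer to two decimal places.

14.33 mass %

M(CaTiSiO₅) = 196.025 g/mol.
Si contributes 1 × 28.085 = 28.085 g per mole.
28.085/196.025 = 0.1433 → 14.33%.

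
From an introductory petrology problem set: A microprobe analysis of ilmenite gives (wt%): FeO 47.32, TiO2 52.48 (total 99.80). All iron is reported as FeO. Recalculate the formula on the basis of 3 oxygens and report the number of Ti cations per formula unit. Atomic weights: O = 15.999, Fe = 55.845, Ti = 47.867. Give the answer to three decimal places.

47.32 wt% FeO ÷ 71.844 g/mol = 0.65865 mol, giving 0.65865 Fe and 0.65865 O.
52.48 wt% TiO2 ÷ 79.865 g/mol = 0.65711 mol, giving 0.65711 Ti and 1.31422 O.
Oxygen sums to 1.97287; scaling by 3/1.97287 = 1.52063 puts the formula on 3 O.
Ti: 0.65711 × 1.52063 = 0.999 atoms per formula unit.

0.999 Ti apfu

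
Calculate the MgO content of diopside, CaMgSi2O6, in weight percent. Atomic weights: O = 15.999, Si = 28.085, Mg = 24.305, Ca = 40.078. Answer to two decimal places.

18.61 wt%

Molar mass of CaMgSi2O6 = 1×40.078 + 1×24.305 + 2×28.085 + 6×15.999 = 216.547 g/mol.
Each formula unit contains 1 Mg, equivalent to 1/1 = 1.0000 mol MgO.
M(MgO) = 1×24.305 + 1×15.999 = 40.304 g/mol.
Mass of MgO per formula unit = 1.0000 × 40.304 = 40.304 g.
MgO wt% = 40.304 / 216.547 × 100 = 18.61%.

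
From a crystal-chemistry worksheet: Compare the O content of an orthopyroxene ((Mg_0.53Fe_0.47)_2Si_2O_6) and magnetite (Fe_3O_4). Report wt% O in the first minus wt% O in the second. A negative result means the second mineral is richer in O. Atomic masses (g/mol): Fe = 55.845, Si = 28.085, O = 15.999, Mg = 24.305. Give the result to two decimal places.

M((Mg_0.53Fe_0.47)_2Si_2O_6) = 230.422 g/mol, so wt% O = 95.994/230.422 × 100 = 41.66%.
M(Fe_3O_4) = 231.531 g/mol, so wt% O = 63.996/231.531 × 100 = 27.64%.
41.66 − 27.64 = 14.02 pp.

14.02 percentage points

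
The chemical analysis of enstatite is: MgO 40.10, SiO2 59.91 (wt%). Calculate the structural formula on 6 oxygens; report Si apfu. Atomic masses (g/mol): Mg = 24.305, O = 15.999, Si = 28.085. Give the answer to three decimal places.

40.10 wt% MgO ÷ 40.304 g/mol = 0.99494 mol, giving 0.99494 Mg and 0.99494 O.
59.91 wt% SiO2 ÷ 60.083 g/mol = 0.99712 mol, giving 0.99712 Si and 1.99424 O.
Oxygen sums to 2.98918; scaling by 6/2.98918 = 2.00724 puts the formula on 6 O.
Si: 0.99712 × 2.00724 = 2.001 atoms per formula unit.

2.001 Si apfu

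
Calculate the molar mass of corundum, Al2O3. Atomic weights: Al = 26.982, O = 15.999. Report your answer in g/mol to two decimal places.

M = 2·26.982 + 3·15.999

101.96 g/mol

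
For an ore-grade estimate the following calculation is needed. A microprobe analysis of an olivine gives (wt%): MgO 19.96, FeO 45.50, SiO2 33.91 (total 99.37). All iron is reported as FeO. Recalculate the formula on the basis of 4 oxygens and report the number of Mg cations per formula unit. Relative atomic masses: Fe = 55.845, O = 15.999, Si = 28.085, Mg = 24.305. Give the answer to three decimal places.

0.878 Mg apfu

MgO (M=40.304): mol = 0.49524; Mg = 0.49524, O = 0.49524.
FeO (M=71.844): mol = 0.63332; Fe = 0.63332, O = 0.63332.
SiO2 (M=60.083): mol = 0.56439; Si = 0.56439, O = 1.12878.
ΣO = 2.25734; factor = 4/ΣO = 1.77200.
Mg apfu = 0.49524 × 1.77200 = 0.878.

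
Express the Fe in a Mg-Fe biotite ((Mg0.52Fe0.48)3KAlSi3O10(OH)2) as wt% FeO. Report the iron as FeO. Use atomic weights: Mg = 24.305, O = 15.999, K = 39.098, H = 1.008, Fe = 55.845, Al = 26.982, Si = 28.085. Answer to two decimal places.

Formula mass = 462.672 g/mol.
1.44 Fe → 1.4400 mol FeO per formula unit; M(FeO) = 71.844, so FeO mass = 103.455 g.
103.455/462.672 × 100 = 22.36 wt%.

22.36 wt%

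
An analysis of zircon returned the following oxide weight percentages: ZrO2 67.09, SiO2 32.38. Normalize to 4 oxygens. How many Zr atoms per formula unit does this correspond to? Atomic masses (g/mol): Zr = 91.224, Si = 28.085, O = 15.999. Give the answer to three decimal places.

1.005 Zr apfu

ZrO2: 67.09/123.222 = 0.54446 mol → 0.54446 mol Zr, 1.08892 mol O.
SiO2: 32.38/60.083 = 0.53892 mol → 0.53892 mol Si, 1.07784 mol O.
Total oxygen = 2.16676 mol. Normalization factor = 4/2.16676 = 1.84607.
Zr per 4 O = 0.54446 × 1.84607 = 1.005.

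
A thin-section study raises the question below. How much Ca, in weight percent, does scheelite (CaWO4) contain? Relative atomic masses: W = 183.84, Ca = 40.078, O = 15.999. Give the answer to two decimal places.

13.92 weight percent

Molar mass of CaWO4: 1·40.078 + 1·183.84 + 4·15.999 = 287.914 g/mol.
Mass of Ca per formula unit: 1 × 40.078 = 40.078 g.
Weight fraction Ca = 40.078 / 287.914 = 0.1392.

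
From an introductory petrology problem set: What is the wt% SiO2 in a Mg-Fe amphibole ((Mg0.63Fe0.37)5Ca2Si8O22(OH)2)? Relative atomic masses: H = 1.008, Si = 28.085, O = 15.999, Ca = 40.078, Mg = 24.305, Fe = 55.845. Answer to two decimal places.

Molar mass of (Mg0.63Fe0.37)5Ca2Si8O22(OH)2 = 3.15*24.305 + 1.85*55.845 + 2*40.078 + 8*28.085 + 24*15.999 + 2*1.008 = 870.702 g/mol.
Each formula unit contains 8 Si, equivalent to 8/1 = 8.0000 mol SiO2.
M(SiO2) = 1×28.085 + 2×15.999 = 60.083 g/mol.
Mass of SiO2 per formula unit = 8.0000 × 60.083 = 480.664 g.
SiO2 wt% = 480.664 / 870.702 × 100 = 55.20%.

55.20 wt%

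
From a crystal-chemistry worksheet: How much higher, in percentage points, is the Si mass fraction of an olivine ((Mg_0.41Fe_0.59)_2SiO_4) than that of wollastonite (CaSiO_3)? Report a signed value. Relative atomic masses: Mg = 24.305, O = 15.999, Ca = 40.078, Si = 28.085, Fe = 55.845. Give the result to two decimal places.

-8.39 percentage points

Si in (Mg_0.41Fe_0.59)_2SiO_4: molar mass 177.908 g/mol; 1×28.085 = 28.085 g → 15.79 wt%.
Si in CaSiO_3: molar mass 116.160 g/mol; 1×28.085 = 28.085 g → 24.18 wt%.
Difference = 15.79 − 24.18 = -8.39 percentage points.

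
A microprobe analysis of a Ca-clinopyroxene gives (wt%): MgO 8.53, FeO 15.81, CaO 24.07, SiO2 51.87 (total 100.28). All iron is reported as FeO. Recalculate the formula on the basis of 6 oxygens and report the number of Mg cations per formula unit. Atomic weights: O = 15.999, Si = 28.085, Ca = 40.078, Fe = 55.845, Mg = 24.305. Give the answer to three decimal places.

MgO (M=40.304): mol = 0.21164; Mg = 0.21164, O = 0.21164.
FeO (M=71.844): mol = 0.22006; Fe = 0.22006, O = 0.22006.
CaO (M=56.077): mol = 0.42923; Ca = 0.42923, O = 0.42923.
SiO2 (M=60.083): mol = 0.86331; Si = 0.86331, O = 1.72662.
ΣO = 2.58755; factor = 6/ΣO = 2.31880.
Mg apfu = 0.21164 × 2.31880 = 0.491.

0.491 Mg apfu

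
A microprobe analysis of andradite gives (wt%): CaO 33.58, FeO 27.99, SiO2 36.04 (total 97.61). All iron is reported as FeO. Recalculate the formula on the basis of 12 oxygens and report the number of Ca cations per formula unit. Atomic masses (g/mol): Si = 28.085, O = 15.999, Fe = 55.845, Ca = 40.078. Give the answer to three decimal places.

3.284 Ca apfu

CaO (M=56.077): mol = 0.59882; Ca = 0.59882, O = 0.59882.
FeO (M=71.844): mol = 0.38959; Fe = 0.38959, O = 0.38959.
SiO2 (M=60.083): mol = 0.59984; Si = 0.59984, O = 1.19968.
ΣO = 2.18809; factor = 12/ΣO = 5.48424.
Ca apfu = 0.59882 × 5.48424 = 3.284.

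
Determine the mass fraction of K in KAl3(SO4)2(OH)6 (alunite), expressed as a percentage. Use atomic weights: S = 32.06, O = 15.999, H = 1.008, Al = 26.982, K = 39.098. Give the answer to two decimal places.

Formula mass = 1*39.098 + 3*26.982 + 2*32.06 + 14*15.999 + 6*1.008 = 414.198 g/mol, of which 39.098 g is K.
So K makes up 39.098/414.198 = 0.0944 of the mass, i.e. 9.44%.

9.44 weight percent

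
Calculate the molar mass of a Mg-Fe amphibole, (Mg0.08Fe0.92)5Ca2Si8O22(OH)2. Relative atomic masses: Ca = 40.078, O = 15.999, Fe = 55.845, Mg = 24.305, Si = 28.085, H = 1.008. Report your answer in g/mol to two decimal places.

957.44 g/mol

M = 0.40×24.305 + 4.60×55.845 + 2×40.078 + 8×28.085 + 24×15.999 + 2×1.008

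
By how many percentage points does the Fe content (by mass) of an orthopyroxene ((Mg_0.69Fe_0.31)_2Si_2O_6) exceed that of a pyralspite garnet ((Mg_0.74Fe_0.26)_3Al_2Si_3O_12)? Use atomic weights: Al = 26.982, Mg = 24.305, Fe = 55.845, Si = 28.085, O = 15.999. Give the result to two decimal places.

First mineral: 34.624 g Fe in 220.329 g formula = 15.71 wt% Fe.
Second mineral: 43.559 g Fe in 427.723 g formula = 10.18 wt% Fe.
15.71% − 10.18% gives a difference of 5.53 percentage points.

5.53 percentage points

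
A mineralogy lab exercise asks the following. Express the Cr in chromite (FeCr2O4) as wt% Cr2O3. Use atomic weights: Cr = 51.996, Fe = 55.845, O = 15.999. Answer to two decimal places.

67.90 wt%

M(FeCr2O4) = 223.833 g/mol; M(Cr2O3) = 151.989 g/mol.
Moles Cr2O3 per formula unit = 2 Cr ÷ 2 = 1.0000.
Cr2O3 fraction = (1.0000 × 151.989) / 223.833 = 151.989/223.833 = 0.6790.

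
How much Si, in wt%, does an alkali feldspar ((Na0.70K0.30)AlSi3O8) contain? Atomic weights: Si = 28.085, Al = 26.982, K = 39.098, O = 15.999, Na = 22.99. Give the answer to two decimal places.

31.55 wt%

Molar mass of (Na0.70K0.30)AlSi3O8: 0.70·22.99 + 0.30·39.098 + 1·26.982 + 3·28.085 + 8·15.999 = 267.051 g/mol.
Mass of Si per formula unit: 3 × 28.085 = 84.255 g.
Weight fraction Si = 84.255 / 267.051 = 0.3155.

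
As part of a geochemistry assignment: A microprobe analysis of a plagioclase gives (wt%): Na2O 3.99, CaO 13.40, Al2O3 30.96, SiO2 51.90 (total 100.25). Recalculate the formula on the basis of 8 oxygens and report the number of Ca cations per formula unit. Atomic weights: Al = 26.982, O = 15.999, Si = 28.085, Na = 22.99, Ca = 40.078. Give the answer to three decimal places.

0.650 Ca apfu

Na2O (M=61.979): mol = 0.06438; Na = 0.12876, O = 0.06438.
CaO (M=56.077): mol = 0.23896; Ca = 0.23896, O = 0.23896.
Al2O3 (M=101.961): mol = 0.30365; Al = 0.60730, O = 0.91095.
SiO2 (M=60.083): mol = 0.86381; Si = 0.86381, O = 1.72762.
ΣO = 2.94191; factor = 8/ΣO = 2.71932.
Ca apfu = 0.23896 × 2.71932 = 0.650.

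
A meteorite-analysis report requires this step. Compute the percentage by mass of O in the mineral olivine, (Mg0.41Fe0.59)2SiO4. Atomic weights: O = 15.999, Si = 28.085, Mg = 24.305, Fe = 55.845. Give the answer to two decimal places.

35.97 wt%

Formula mass = 0.82·24.305 + 1.18·55.845 + 1·28.085 + 4·15.999 = 177.908 g/mol, of which 63.996 g is O.
So O makes up 63.996/177.908 = 0.3597 of the mass, i.e. 35.97%.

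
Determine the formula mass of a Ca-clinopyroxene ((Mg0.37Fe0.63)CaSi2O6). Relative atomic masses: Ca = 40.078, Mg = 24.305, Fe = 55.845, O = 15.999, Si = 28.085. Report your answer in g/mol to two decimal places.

236.42 g/mol

M = 0.37·24.305 + 0.63·55.845 + 1·40.078 + 2·28.085 + 6·15.999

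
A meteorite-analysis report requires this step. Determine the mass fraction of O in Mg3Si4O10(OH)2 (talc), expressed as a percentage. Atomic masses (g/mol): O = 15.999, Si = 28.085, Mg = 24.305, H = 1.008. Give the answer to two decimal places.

50.62 mass %

M(Mg3Si4O10(OH)2) = 379.259 g/mol.
O contributes 12 × 15.999 = 191.988 g per mole.
191.988/379.259 = 0.5062 → 50.62%.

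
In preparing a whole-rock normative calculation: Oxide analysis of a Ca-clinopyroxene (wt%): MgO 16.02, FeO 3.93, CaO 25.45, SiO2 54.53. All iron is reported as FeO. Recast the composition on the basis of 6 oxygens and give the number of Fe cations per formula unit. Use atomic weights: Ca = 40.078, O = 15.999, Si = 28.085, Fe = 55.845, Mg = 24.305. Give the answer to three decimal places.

MgO (M=40.304): mol = 0.39748; Mg = 0.39748, O = 0.39748.
FeO (M=71.844): mol = 0.05470; Fe = 0.05470, O = 0.05470.
CaO (M=56.077): mol = 0.45384; Ca = 0.45384, O = 0.45384.
SiO2 (M=60.083): mol = 0.90758; Si = 0.90758, O = 1.81516.
ΣO = 2.72118; factor = 6/ΣO = 2.20493.
Fe apfu = 0.05470 × 2.20493 = 0.121.

0.121 Fe apfu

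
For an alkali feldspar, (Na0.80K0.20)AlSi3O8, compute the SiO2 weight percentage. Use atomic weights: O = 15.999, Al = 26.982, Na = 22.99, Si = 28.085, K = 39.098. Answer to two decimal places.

67.91 wt%

Formula mass = 265.441 g/mol.
3 Si → 3.0000 mol SiO2 per formula unit; M(SiO2) = 60.083, so SiO2 mass = 180.249 g.
180.249/265.441 × 100 = 67.91 wt%.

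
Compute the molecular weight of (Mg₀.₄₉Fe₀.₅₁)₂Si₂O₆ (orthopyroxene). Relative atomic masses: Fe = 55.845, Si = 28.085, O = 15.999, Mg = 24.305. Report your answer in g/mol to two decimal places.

232.94 g/mol

Mg: 0.98 × 24.305 = 23.8189
Fe: 1.02 × 55.845 = 56.9619
Si: 2 × 28.085 = 56.1700
O: 6 × 15.999 = 95.9940
Summing the contributions gives the formula mass.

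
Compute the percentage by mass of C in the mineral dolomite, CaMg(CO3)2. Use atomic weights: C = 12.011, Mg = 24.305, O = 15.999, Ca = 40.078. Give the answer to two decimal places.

13.03 mass %

Formula mass = 1*40.078 + 1*24.305 + 2*12.011 + 6*15.999 = 184.399 g/mol, of which 24.022 g is C.
So C makes up 24.022/184.399 = 0.1303 of the mass, i.e. 13.03%.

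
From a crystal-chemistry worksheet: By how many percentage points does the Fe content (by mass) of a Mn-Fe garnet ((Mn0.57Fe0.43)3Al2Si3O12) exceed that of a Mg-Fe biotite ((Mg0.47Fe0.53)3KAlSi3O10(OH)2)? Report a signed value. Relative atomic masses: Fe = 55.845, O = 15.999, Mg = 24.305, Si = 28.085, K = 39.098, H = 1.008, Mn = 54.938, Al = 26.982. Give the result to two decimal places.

-4.48 percentage points

Fe in (Mn0.57Fe0.43)3Al2Si3O12: molar mass 496.191 g/mol; 1.29×55.845 = 72.040 g → 14.52 wt%.
Fe in (Mg0.47Fe0.53)3KAlSi3O10(OH)2: molar mass 467.403 g/mol; 1.59×55.845 = 88.794 g → 19.00 wt%.
Difference = 14.52 − 19.00 = -4.48 percentage points.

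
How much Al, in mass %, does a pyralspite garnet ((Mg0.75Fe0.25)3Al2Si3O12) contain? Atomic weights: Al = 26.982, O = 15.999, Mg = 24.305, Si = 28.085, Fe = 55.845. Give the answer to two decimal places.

12.64 mass %

M((Mg0.75Fe0.25)3Al2Si3O12) = 426.777 g/mol.
Al contributes 2 × 26.982 = 53.964 g per mole.
53.964/426.777 = 0.1264 → 12.64%.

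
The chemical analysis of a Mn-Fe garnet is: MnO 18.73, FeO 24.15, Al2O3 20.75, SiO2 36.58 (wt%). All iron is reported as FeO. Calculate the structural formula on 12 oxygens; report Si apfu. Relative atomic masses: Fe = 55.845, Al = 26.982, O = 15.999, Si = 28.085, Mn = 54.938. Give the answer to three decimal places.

3.009 Si apfu

MnO (M=70.937): mol = 0.26404; Mn = 0.26404, O = 0.26404.
FeO (M=71.844): mol = 0.33614; Fe = 0.33614, O = 0.33614.
Al2O3 (M=101.961): mol = 0.20351; Al = 0.40702, O = 0.61053.
SiO2 (M=60.083): mol = 0.60882; Si = 0.60882, O = 1.21764.
ΣO = 2.42835; factor = 12/ΣO = 4.94163.
Si apfu = 0.60882 × 4.94163 = 3.009.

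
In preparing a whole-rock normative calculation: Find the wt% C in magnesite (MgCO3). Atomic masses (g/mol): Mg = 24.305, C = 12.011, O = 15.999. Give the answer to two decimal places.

14.25 weight percent

Molar mass of MgCO3: 1×24.305 + 1×12.011 + 3×15.999 = 84.313 g/mol.
Mass of C per formula unit: 1 × 12.011 = 12.011 g.
Weight fraction C = 12.011 / 84.313 = 0.1425.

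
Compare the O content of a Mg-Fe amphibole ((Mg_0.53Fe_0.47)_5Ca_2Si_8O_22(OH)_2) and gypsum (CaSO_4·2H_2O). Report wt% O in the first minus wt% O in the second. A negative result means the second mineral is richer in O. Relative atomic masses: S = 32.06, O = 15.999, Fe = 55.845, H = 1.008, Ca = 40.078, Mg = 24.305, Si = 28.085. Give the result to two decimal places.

First mineral: 383.976 g O in 886.472 g formula = 43.32 wt% O.
Second mineral: 95.994 g O in 172.164 g formula = 55.76 wt% O.
43.32% − 55.76% gives a difference of -12.44 percentage points.

-12.44 percentage points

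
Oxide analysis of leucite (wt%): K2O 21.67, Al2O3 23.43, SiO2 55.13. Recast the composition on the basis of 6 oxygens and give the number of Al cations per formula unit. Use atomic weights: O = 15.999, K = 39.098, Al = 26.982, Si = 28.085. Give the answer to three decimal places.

1.001 Al apfu

21.67 wt% K2O ÷ 94.195 g/mol = 0.23005 mol, giving 0.46010 K and 0.23005 O.
23.43 wt% Al2O3 ÷ 101.961 g/mol = 0.22979 mol, giving 0.45958 Al and 0.68937 O.
55.13 wt% SiO2 ÷ 60.083 g/mol = 0.91756 mol, giving 0.91756 Si and 1.83512 O.
Oxygen sums to 2.75454; scaling by 6/2.75454 = 2.17822 puts the formula on 6 O.
Al: 0.45958 × 2.17822 = 1.001 atoms per formula unit.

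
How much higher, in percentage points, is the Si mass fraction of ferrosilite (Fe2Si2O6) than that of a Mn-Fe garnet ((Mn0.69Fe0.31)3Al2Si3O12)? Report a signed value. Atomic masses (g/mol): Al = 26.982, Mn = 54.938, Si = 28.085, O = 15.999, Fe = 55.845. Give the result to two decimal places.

Si in Fe2Si2O6: molar mass 263.854 g/mol; 2×28.085 = 56.170 g → 21.29 wt%.
Si in (Mn0.69Fe0.31)3Al2Si3O12: molar mass 495.865 g/mol; 3×28.085 = 84.255 g → 16.99 wt%.
Difference = 21.29 − 16.99 = 4.30 percentage points.

4.30 percentage points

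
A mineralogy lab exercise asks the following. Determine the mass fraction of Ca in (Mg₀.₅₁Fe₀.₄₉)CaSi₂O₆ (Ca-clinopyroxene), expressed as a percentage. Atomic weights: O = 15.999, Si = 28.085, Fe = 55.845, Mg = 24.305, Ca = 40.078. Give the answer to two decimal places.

M((Mg₀.₅₁Fe₀.₄₉)CaSi₂O₆) = 232.002 g/mol.
Ca contributes 1 × 40.078 = 40.078 g per mole.
40.078/232.002 = 0.1727 → 17.27%.

17.27 wt%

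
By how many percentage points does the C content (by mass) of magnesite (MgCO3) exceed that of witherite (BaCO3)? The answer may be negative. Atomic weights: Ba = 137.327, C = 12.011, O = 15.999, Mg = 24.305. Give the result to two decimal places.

8.16 percentage points

M(MgCO3) = 84.313 g/mol, so wt% C = 12.011/84.313 × 100 = 14.25%.
M(BaCO3) = 197.335 g/mol, so wt% C = 12.011/197.335 × 100 = 6.09%.
14.25 − 6.09 = 8.16 pp.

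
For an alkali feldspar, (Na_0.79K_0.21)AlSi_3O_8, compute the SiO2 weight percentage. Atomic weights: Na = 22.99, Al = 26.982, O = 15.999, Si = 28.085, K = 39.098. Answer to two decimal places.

67.86 wt%

Molar mass of (Na_0.79K_0.21)AlSi_3O_8 = 0.79×22.99 + 0.21×39.098 + 1×26.982 + 3×28.085 + 8×15.999 = 265.602 g/mol.
Each formula unit contains 3 Si, equivalent to 3/1 = 3.0000 mol SiO2.
M(SiO2) = 1×28.085 + 2×15.999 = 60.083 g/mol.
Mass of SiO2 per formula unit = 3.0000 × 60.083 = 180.249 g.
SiO2 wt% = 180.249 / 265.602 × 100 = 67.86%.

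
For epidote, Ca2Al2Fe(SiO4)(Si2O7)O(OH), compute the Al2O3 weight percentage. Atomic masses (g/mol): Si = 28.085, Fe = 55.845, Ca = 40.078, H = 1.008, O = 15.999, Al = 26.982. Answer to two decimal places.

21.10 wt%

Formula mass = 483.215 g/mol.
2 Al → 1.0000 mol Al2O3 per formula unit; M(Al2O3) = 101.961, so Al2O3 mass = 101.961 g.
101.961/483.215 × 100 = 21.10 wt%.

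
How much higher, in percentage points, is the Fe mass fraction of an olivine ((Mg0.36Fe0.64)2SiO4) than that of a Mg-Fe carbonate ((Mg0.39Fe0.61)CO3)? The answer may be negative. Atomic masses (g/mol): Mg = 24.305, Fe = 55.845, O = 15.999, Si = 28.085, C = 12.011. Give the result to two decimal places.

6.58 percentage points

Fe in (Mg0.36Fe0.64)2SiO4: molar mass 181.062 g/mol; 1.28×55.845 = 71.482 g → 39.48 wt%.
Fe in (Mg0.39Fe0.61)CO3: molar mass 103.552 g/mol; 0.61×55.845 = 34.065 g → 32.90 wt%.
Difference = 39.48 − 32.90 = 6.58 percentage points.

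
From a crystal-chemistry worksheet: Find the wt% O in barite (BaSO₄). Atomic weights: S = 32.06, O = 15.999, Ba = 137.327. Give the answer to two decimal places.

Molar mass of BaSO₄: 1*137.327 + 1*32.06 + 4*15.999 = 233.383 g/mol.
Mass of O per formula unit: 4 × 15.999 = 63.996 g.
Weight fraction O = 63.996 / 233.383 = 0.2742.

27.42 mass %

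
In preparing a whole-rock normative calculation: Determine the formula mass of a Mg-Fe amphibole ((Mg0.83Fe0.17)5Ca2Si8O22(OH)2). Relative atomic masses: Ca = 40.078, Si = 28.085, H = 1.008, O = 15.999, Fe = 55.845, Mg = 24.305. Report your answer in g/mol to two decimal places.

M = 4.15×24.305 + 0.85×55.845 + 2×40.078 + 8×28.085 + 24×15.999 + 2×1.008

839.16 g/mol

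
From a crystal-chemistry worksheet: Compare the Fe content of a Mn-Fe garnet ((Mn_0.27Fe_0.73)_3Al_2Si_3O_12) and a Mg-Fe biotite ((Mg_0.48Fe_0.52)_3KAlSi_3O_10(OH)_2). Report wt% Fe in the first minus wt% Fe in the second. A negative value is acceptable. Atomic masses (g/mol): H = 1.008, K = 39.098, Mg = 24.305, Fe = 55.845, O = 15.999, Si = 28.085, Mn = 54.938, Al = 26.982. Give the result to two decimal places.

5.93 percentage points

Fe in (Mn_0.27Fe_0.73)_3Al_2Si_3O_12: molar mass 497.007 g/mol; 2.19×55.845 = 122.301 g → 24.61 wt%.
Fe in (Mg_0.48Fe_0.52)_3KAlSi_3O_10(OH)_2: molar mass 466.456 g/mol; 1.56×55.845 = 87.118 g → 18.68 wt%.
Difference = 24.61 − 18.68 = 5.93 percentage points.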